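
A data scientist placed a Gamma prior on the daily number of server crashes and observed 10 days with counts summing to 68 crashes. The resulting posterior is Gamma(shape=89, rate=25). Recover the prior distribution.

Gamma(shape=21, rate=15)

Gamma–Poisson conjugacy: posterior shape = α + Σxᵢ, posterior rate = β + n.
So α = 89 − 68 = 21 and β = 25 − 10 = 15.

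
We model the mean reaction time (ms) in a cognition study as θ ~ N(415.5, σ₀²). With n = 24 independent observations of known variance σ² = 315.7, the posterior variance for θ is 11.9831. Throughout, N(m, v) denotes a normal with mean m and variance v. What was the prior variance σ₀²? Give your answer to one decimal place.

σ₀² = 134.6

Posterior precision equals prior precision plus data precision: 1/σ_n² = 1/σ₀² + n/σ².
So 1/σ₀² = 1/11.9831 − 24/315.7 = 0.083451 − 0.076022 = 0.007429.
Hence σ₀² = 1/0.007429 ≈ 134.6.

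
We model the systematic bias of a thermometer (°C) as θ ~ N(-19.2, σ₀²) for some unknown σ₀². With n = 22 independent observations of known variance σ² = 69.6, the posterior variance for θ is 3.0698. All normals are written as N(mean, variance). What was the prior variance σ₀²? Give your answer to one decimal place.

For the Normal–Normal model with known σ², precisions add: τ_n = τ₀ + n/σ².
So 1/σ₀² = 1/3.0698 − 22/69.6 = 0.325754 − 0.316092 = 0.009662.
Hence σ₀² = 1/0.009662 ≈ 103.5.

σ₀² = 103.5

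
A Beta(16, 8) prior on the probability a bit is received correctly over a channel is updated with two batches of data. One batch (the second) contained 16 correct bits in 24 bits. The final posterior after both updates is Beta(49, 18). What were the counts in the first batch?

Sequential conjugate updates are equivalent to a single update on the pooled data, so total successes = posterior α − prior α and total failures = posterior β − prior β.
Total across both batches: 49−16=33 correct bits, 18−8=10 errors.
Subtract the second batch: 33−16=17 correct bits and 10−8=2 errors.

17 correct bits and 2 errors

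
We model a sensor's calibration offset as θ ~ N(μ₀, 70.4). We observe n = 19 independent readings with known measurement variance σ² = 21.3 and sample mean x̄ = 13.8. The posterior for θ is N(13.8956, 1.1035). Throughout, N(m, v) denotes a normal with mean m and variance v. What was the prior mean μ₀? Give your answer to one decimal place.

μ₀ = 19.9

The posterior mean is a precision-weighted average: μ_n = (τ₀μ₀ + τ_data·x̄)/(τ₀+τ_data), with τ₀=1/σ₀² and τ_data=n/σ².
Here τ₀ = 1/70.4 = 0.014205 and τ_data = 19/21.3 = 0.892019, so τ_n = 0.906224.
Rearranging for μ₀: μ₀ = (μ_n·τ_n − τ_data·x̄)/τ₀ = (13.8956·0.906224 − 0.892019·13.8) / 0.014205 = 0.282664/0.014205 ≈ 19.9.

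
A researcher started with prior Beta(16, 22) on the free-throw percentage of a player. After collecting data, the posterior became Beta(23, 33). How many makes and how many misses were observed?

Beta is conjugate to the binomial likelihood: posterior = Beta(α+s, β+f).
Match parameters: s=23−16=7, f=33−22=11.

7 makes and 11 misses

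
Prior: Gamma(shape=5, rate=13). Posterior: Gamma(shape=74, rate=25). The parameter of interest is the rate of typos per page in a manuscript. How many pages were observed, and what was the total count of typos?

n = 12 pages with total 69 typos

Gamma–Poisson conjugacy: posterior shape = α + Σxᵢ, posterior rate = β + n.
Matching: Σxᵢ = 74 − 5 = 69 and n = 25 − 13 = 12.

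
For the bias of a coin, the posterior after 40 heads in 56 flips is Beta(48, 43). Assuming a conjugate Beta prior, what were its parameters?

Beta is conjugate to the binomial likelihood: posterior = Beta(α+s, β+f).
Subtract the data counts: 48−40=8, 43−16=27.

Beta(8, 27)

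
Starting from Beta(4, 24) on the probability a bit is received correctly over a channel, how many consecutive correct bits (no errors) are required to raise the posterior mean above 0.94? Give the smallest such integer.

k = 373

After k correct bits and 0 errors the posterior is Beta(4+k, 24), with mean (4+k)/(4+24+k).
Set (4+k)/(28+k) > 0.94 and solve: k > (0.94·28 − 4)/(1 − 0.94) = 372.000.
The smallest integer exceeding 372.000 is 373.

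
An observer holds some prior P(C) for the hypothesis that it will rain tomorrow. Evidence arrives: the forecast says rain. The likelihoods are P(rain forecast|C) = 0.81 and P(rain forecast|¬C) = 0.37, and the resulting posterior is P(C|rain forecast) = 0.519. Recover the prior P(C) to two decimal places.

In odds form, posterior odds = prior odds × likelihood ratio, so prior odds = posterior odds ÷ LR.
Posterior odds = 0.519/(1−0.519) = 1.0790. LR = 0.81/0.37 = 2.1892.
Prior odds = 1.0790/2.1892 = 0.4929, so P(C) = 0.4929/(1+0.4929) ≈ 0.33.

P(C) = 0.33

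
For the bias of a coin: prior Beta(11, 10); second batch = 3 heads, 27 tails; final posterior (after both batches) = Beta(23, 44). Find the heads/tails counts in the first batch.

Sequential conjugate updates are equivalent to a single update on the pooled data, so total successes = posterior α − prior α and total failures = posterior β − prior β.
Total across both batches: 23−11=12 heads, 44−10=34 tails.
Subtract the second batch: 12−3=9 heads and 34−27=7 tails.

9 heads and 7 tails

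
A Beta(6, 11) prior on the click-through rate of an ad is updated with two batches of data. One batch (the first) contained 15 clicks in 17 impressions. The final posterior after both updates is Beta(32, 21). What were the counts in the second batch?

11 clicks and 8 non-clicks

Sequential conjugate updates are equivalent to a single update on the pooled data, so total successes = posterior α − prior α and total failures = posterior β − prior β.
Total across both batches: 32−6=26 clicks, 21−11=10 non-clicks.
Subtract the first batch: 26−15=11 clicks and 10−2=8 non-clicks.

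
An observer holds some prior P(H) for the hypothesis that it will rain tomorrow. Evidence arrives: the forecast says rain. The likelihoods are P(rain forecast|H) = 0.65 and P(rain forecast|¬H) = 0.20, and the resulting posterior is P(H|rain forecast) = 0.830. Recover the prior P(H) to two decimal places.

In odds form, posterior odds = prior odds × likelihood ratio, so prior odds = posterior odds ÷ LR.
Posterior odds = 0.830/(1−0.830) = 4.8824. LR = 0.65/0.20 = 3.2500.
Prior odds = 4.8824/3.2500 = 1.5023, so P(H) = 1.5023/(1+1.5023) ≈ 0.60.

P(H) = 0.60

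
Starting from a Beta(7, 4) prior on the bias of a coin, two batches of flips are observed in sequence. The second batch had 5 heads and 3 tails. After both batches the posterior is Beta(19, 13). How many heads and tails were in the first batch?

7 heads and 6 tails

Because Beta–binomial updating is additive in the counts, the combined data contributed (α_post−α_prior, β_post−β_prior) successes and failures.
Total across both batches: 19−7=12 heads, 13−4=9 tails.
Subtract the second batch: 12−5=7 heads and 9−3=6 tails.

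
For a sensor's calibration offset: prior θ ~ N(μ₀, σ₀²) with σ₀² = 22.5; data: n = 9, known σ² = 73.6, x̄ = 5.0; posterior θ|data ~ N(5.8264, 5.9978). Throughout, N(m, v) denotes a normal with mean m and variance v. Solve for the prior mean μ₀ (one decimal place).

μ₀ = 8.1

With known observation variance, the Normal–Normal posterior has precision τ_n = τ₀ + n/σ² and mean μ_n = (τ₀μ₀ + (n/σ²)x̄)/τ_n.
Here τ₀ = 1/22.5 = 0.044444 and τ_data = 9/73.6 = 0.122283, so τ_n = 0.166727.
Rearranging for μ₀: μ₀ = (μ_n·τ_n − τ_data·x̄)/τ₀ = (5.8264·0.166727 − 0.122283·5.0) / 0.044444 = 0.360003/0.044444 ≈ 8.1.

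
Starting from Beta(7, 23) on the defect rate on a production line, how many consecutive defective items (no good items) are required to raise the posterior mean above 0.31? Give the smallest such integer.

After k defective items and 0 good items the posterior is Beta(7+k, 23), with mean (7+k)/(7+23+k).
Set (7+k)/(30+k) > 0.31 and solve: k > (0.31·30 − 7)/(1 − 0.31) = 3.333.
The smallest integer exceeding 3.333 is 4.

k = 4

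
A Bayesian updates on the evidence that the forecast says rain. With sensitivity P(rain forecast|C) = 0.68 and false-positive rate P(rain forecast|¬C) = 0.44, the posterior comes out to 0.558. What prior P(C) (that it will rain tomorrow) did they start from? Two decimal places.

In odds form, posterior odds = prior odds × likelihood ratio, so prior odds = posterior odds ÷ LR.
Posterior odds = 0.558/(1−0.558) = 1.2624. LR = 0.68/0.44 = 1.5455.
Prior odds = 1.2624/1.5455 = 0.8168, so P(C) = 0.8168/(1+0.8168) ≈ 0.45.

P(C) = 0.45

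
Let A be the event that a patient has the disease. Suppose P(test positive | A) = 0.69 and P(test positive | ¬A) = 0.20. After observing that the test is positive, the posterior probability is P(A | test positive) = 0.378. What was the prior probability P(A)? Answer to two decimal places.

Bayes' rule in odds form gives O(A|E) = O(A)·[P(E|A)/P(E|¬A)], hence O(A) = O(A|E)/LR.
Posterior odds = 0.378/(1−0.378) = 0.6077. LR = 0.69/0.20 = 3.4500.
Prior odds = 0.6077/3.4500 = 0.1761, so P(A) = 0.1761/(1+0.1761) ≈ 0.15.

P(A) = 0.15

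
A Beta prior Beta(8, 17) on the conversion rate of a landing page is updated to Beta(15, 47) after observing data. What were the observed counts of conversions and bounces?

7 conversions and 30 bounces

Beta is conjugate to the binomial likelihood: posterior = Beta(α+s, β+f).
Match parameters: s=15−8=7, f=47−17=30.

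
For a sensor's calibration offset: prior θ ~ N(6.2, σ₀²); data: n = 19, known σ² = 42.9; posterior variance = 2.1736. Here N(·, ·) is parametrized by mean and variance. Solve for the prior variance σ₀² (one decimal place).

For the Normal–Normal model with known σ², precisions add: τ_n = τ₀ + n/σ².
So 1/σ₀² = 1/2.1736 − 19/42.9 = 0.460066 − 0.442890 = 0.017176.
Hence σ₀² = 1/0.017176 ≈ 58.2.

σ₀² = 58.2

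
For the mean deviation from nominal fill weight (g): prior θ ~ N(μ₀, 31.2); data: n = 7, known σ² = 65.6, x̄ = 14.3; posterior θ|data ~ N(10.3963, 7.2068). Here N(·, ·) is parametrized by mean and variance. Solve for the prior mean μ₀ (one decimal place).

μ₀ = -2.6

The posterior mean is a precision-weighted average: μ_n = (τ₀μ₀ + τ_data·x̄)/(τ₀+τ_data), with τ₀=1/σ₀² and τ_data=n/σ².
Here τ₀ = 1/31.2 = 0.032051 and τ_data = 7/65.6 = 0.106707, so τ_n = 0.138758.
Rearranging for μ₀: μ₀ = (μ_n·τ_n − τ_data·x̄)/τ₀ = (10.3963·0.138758 − 0.106707·14.3) / 0.032051 = -0.083340/0.032051 ≈ -2.6.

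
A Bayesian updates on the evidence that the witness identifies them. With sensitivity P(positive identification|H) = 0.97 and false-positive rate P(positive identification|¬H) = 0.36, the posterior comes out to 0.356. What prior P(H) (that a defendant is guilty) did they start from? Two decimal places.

Bayes' rule in odds form gives O(H|E) = O(H)·[P(E|H)/P(E|¬H)], hence O(H) = O(H|E)/LR.
Posterior odds = 0.356/(1−0.356) = 0.5528. LR = 0.97/0.36 = 2.6944.
Prior odds = 0.5528/2.6944 = 0.2052, so P(H) = 0.2052/(1+0.2052) ≈ 0.17.

P(H) = 0.17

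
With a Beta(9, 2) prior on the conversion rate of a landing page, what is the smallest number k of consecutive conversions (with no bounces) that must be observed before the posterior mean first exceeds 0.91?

After k conversions and 0 bounces the posterior is Beta(9+k, 2), with mean (9+k)/(9+2+k).
Set (9+k)/(11+k) > 0.91 and solve: k > (0.91·11 − 9)/(1 − 0.91) = 11.222.
The smallest integer exceeding 11.222 is 12.

k = 12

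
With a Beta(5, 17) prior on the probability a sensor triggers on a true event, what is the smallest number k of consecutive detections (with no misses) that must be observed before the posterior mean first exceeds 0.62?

k = 23

After k detections and 0 misses the posterior is Beta(5+k, 17), with mean (5+k)/(5+17+k).
Set (5+k)/(22+k) > 0.62 and solve: k > (0.62·22 − 5)/(1 − 0.62) = 22.737.
The smallest integer exceeding 22.737 is 23, and checking k=23: (28)/(45) = 0.6222 > 0.62.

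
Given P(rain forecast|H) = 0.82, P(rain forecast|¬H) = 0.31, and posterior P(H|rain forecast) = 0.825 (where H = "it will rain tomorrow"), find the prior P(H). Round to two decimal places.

Bayes' rule in odds form gives O(H|E) = O(H)·[P(E|H)/P(E|¬H)], hence O(H) = O(H|E)/LR.
Posterior odds = 0.825/(1−0.825) = 4.7143. LR = 0.82/0.31 = 2.6452.
Prior odds = 4.7143/2.6452 = 1.7822, so P(H) = 1.7822/(1+1.7822) ≈ 0.64.

P(H) = 0.64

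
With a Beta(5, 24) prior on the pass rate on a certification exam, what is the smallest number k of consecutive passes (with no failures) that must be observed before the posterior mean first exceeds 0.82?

k = 105

After k passes and 0 failures the posterior is Beta(5+k, 24), with mean (5+k)/(5+24+k).
Set (5+k)/(29+k) > 0.82 and solve: k > (0.82·29 − 5)/(1 − 0.82) = 104.333.
The smallest integer exceeding 104.333 is 105.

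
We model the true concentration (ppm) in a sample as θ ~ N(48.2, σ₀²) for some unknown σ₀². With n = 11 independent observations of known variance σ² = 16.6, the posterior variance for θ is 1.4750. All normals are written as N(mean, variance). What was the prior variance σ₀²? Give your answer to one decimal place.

σ₀² = 65.3

Posterior precision equals prior precision plus data precision: 1/σ_n² = 1/σ₀² + n/σ².
So 1/σ₀² = 1/1.4750 − 11/16.6 = 0.677966 − 0.662651 = 0.015315.
Hence σ₀² = 1/0.015315 ≈ 65.3.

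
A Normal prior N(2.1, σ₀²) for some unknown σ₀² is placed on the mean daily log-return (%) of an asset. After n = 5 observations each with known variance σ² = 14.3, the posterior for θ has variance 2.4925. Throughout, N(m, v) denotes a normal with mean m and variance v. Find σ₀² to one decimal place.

For the Normal–Normal model with known σ², precisions add: τ_n = τ₀ + n/σ².
So 1/σ₀² = 1/2.4925 − 5/14.3 = 0.401204 − 0.349650 = 0.051554.
Hence σ₀² = 1/0.051554 ≈ 19.4.

σ₀² = 19.4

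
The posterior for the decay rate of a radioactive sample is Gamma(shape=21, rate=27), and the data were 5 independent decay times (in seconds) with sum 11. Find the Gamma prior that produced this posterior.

Gamma(shape=16, rate=16)

For an exponential likelihood with a Gamma(α, β) prior on the rate, n observations with total T give posterior Gamma(α+n, β+T).
So α = 21 − 5 = 16 and β = 27 − 11 = 16.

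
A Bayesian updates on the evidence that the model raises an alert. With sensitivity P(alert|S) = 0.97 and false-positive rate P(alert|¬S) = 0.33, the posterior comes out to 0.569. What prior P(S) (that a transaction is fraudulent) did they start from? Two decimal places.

P(S) = 0.31

Bayes' rule in odds form gives O(S|E) = O(S)·[P(E|S)/P(E|¬S)], hence O(S) = O(S|E)/LR.
Posterior odds = 0.569/(1−0.569) = 1.3202. LR = 0.97/0.33 = 2.9394.
Prior odds = 1.3202/2.9394 = 0.4491, so P(S) = 0.4491/(1+0.4491) ≈ 0.31.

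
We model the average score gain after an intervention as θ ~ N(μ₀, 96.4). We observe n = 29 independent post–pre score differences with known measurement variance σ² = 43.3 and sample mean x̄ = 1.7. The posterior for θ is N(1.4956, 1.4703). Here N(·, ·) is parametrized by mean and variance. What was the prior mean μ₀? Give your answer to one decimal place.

μ₀ = -11.7

The posterior mean is a precision-weighted average: μ_n = (τ₀μ₀ + τ_data·x̄)/(τ₀+τ_data), with τ₀=1/σ₀² and τ_data=n/σ².
Here τ₀ = 1/96.4 = 0.010373 and τ_data = 29/43.3 = 0.669746, so τ_n = 0.680119.
Rearranging for μ₀: μ₀ = (μ_n·τ_n − τ_data·x̄)/τ₀ = (1.4956·0.680119 − 0.669746·1.7) / 0.010373 = -0.121382/0.010373 ≈ -11.7.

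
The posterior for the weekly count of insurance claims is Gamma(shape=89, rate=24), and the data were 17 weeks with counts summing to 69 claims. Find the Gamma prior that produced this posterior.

Gamma(shape=20, rate=7)

A Gamma(α, β) prior (rate parametrization) on a Poisson rate with n observations summing to S gives posterior Gamma(α+S, β+n).
So α = 89 − 69 = 20 and β = 24 − 17 = 7.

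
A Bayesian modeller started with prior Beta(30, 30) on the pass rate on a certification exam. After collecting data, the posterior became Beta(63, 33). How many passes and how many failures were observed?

33 passes and 3 failures

A Beta(α, β) prior with s successes and f failures in binomial data gives a Beta(α+s, β+f) posterior.
So s = 63 − 30 = 33 and f = 33 − 30 = 3.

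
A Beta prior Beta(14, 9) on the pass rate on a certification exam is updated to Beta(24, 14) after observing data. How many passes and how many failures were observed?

10 passes and 5 failures

Beta is conjugate to the binomial likelihood: posterior = Beta(a+s, b+f).
Match parameters: s=24−14=10, f=14−9=5.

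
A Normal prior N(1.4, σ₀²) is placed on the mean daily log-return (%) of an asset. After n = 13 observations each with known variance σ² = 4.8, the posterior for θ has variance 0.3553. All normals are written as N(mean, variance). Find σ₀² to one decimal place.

For the Normal–Normal model with known σ², precisions add: τ_n = τ₀ + n/σ².
So 1/σ₀² = 1/0.3553 − 13/4.8 = 2.814523 − 2.708333 = 0.106190.
Hence σ₀² = 1/0.106190 ≈ 9.4.

σ₀² = 9.4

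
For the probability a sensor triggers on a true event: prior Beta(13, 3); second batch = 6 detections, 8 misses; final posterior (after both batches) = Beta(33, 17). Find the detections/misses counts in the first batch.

14 detections and 6 misses

Because Beta–binomial updating is additive in the counts, the combined data contributed (α_post−α_prior, β_post−β_prior) successes and failures.
Total across both batches: 33−13=20 detections, 17−3=14 misses.
Subtract the second batch: 20−6=14 detections and 14−8=6 misses.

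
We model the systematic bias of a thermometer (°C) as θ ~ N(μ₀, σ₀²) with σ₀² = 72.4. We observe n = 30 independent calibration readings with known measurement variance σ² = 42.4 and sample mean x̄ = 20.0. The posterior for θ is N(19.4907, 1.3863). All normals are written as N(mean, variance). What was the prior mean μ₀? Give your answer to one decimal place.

The posterior mean is a precision-weighted average: μ_n = (τ₀μ₀ + τ_data·x̄)/(τ₀+τ_data), with τ₀=1/σ₀² and τ_data=n/σ².
Here τ₀ = 1/72.4 = 0.013812 and τ_data = 30/42.4 = 0.707547, so τ_n = 0.721359.
Rearranging for μ₀: μ₀ = (μ_n·τ_n − τ_data·x̄)/τ₀ = (19.4907·0.721359 − 0.707547·20.0) / 0.013812 = -0.091148/0.013812 ≈ -6.6.

μ₀ = -6.6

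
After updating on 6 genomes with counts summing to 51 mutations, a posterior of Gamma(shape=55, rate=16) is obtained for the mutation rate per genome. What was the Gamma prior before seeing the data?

A Gamma(α, β) prior (rate parametrization) on a Poisson rate with n observations summing to S gives posterior Gamma(α+S, β+n).
So α = 55 − 51 = 4 and β = 16 − 6 = 10.

Gamma(shape=4, rate=10)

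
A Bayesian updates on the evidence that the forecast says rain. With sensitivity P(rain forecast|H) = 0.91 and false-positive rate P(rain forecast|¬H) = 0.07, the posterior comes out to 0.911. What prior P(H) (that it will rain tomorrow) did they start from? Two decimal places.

P(H) = 0.44

Bayes' rule in odds form gives O(H|E) = O(H)·[P(E|H)/P(E|¬H)], hence O(H) = O(H|E)/LR.
Posterior odds = 0.911/(1−0.911) = 10.2360. LR = 0.91/0.07 = 13.0000.
Prior odds = 10.2360/13.0000 = 0.7874, so P(H) = 0.7874/(1+0.7874) ≈ 0.44.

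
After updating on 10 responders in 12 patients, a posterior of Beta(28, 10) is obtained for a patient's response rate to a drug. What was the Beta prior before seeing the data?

Beta(18, 8)

A Beta(a, b) prior with s successes and f failures in binomial data gives a Beta(a+s, b+f) posterior.
Subtract the data counts: 28−10=18, 10−2=8.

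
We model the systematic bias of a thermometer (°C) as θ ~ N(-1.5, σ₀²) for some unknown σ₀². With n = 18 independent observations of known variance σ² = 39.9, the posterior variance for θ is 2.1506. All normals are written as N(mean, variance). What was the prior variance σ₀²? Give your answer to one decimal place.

For the Normal–Normal model with known σ², precisions add: τ_n = τ₀ + n/σ².
So 1/σ₀² = 1/2.1506 − 18/39.9 = 0.464987 − 0.451128 = 0.013859.
Hence σ₀² = 1/0.013859 ≈ 72.2.

σ₀² = 72.2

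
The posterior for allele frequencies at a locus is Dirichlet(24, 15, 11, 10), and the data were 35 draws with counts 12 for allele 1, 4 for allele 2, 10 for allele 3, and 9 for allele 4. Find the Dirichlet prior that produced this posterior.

Dirichlet(12, 11, 1, 1)

For a Dirichlet(α) prior with multinomial counts c, the posterior is Dirichlet(α + c) componentwise.
Subtract each count from the matching posterior parameter: 24−12=12, 15−4=11, 11−10=1, 10−9=1.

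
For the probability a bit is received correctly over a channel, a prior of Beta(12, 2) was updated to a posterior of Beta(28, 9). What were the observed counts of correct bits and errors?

16 correct bits and 7 errors

A Beta(α, β) prior with s successes and f failures in binomial data gives a Beta(α+s, β+f) posterior.
So s = 28 − 12 = 16 and f = 9 − 2 = 7.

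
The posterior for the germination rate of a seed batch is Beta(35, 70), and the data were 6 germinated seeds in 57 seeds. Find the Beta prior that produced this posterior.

Beta(29, 19)

A Beta(a, b) prior with s successes and f failures in binomial data gives a Beta(a+s, b+f) posterior.
So a = 35 − 6 = 29 and b = 70 − 51 = 19.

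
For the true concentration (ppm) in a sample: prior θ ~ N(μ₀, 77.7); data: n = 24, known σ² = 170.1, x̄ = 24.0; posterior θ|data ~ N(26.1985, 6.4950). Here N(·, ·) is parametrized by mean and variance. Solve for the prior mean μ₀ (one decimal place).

μ₀ = 50.3

With known observation variance, the Normal–Normal posterior has precision τ_n = τ₀ + n/σ² and mean μ_n = (τ₀μ₀ + (n/σ²)x̄)/τ_n.
Here τ₀ = 1/77.7 = 0.012870 and τ_data = 24/170.1 = 0.141093, so τ_n = 0.153963.
Rearranging for μ₀: μ₀ = (μ_n·τ_n − τ_data·x̄)/τ₀ = (26.1985·0.153963 − 0.141093·24.0) / 0.012870 = 0.647368/0.012870 ≈ 50.3.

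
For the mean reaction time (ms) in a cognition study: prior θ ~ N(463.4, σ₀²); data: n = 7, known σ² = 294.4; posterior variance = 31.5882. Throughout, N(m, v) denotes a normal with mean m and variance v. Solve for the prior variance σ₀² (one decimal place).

σ₀² = 126.9

Posterior precision equals prior precision plus data precision: 1/σ_n² = 1/σ₀² + n/σ².
So 1/σ₀² = 1/31.5882 − 7/294.4 = 0.031657 − 0.023777 = 0.007880.
Hence σ₀² = 1/0.007880 ≈ 126.9.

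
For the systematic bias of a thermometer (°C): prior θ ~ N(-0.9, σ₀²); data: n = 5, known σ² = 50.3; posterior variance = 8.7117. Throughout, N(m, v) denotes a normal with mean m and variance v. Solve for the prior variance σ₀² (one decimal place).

σ₀² = 65.0

For the Normal–Normal model with known σ², precisions add: τ_n = τ₀ + n/σ².
So 1/σ₀² = 1/8.7117 − 5/50.3 = 0.114788 − 0.099404 = 0.015384.
Hence σ₀² = 1/0.015384 ≈ 65.0.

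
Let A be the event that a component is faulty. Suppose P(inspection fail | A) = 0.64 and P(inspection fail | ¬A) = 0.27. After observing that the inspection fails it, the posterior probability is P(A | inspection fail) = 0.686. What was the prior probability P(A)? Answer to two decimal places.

P(A) = 0.48

Bayes' rule in odds form gives O(A|E) = O(A)·[P(E|A)/P(E|¬A)], hence O(A) = O(A|E)/LR.
Posterior odds = 0.686/(1−0.686) = 2.1847. LR = 0.64/0.27 = 2.3704.
Prior odds = 2.1847/2.3704 = 0.9217, so P(A) = 0.9217/(1+0.9217) ≈ 0.48.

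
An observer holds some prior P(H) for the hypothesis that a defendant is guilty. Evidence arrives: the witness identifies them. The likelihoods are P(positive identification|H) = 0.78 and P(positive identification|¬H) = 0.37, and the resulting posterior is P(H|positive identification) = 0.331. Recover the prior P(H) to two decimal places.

Bayes' rule in odds form gives O(H|E) = O(H)·[P(E|H)/P(E|¬H)], hence O(H) = O(H|E)/LR.
Posterior odds = 0.331/(1−0.331) = 0.4948. LR = 0.78/0.37 = 2.1081.
Prior odds = 0.4948/2.1081 = 0.2347, so P(H) = 0.2347/(1+0.2347) ≈ 0.19.

P(H) = 0.19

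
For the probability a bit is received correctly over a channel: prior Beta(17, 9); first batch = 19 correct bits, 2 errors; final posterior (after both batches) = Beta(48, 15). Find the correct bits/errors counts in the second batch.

Because Beta–binomial updating is additive in the counts, the combined data contributed (α_post−α_prior, β_post−β_prior) successes and failures.
Total across both batches: 48−17=31 correct bits, 15−9=6 errors.
Subtract the first batch: 31−19=12 correct bits and 6−2=4 errors.

12 correct bits and 4 errors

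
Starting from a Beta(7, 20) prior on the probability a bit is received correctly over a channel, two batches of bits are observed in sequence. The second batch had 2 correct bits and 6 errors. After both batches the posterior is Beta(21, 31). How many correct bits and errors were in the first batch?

Sequential conjugate updates are equivalent to a single update on the pooled data, so total successes = posterior α − prior α and total failures = posterior β − prior β.
Total across both batches: 21−7=14 correct bits, 31−20=11 errors.
Subtract the second batch: 14−2=12 correct bits and 11−6=5 errors.

12 correct bits and 5 errors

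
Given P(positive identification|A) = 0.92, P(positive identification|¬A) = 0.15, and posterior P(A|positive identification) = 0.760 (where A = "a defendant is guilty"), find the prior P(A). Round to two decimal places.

In odds form, posterior odds = prior odds × likelihood ratio, so prior odds = posterior odds ÷ LR.
Posterior odds = 0.760/(1−0.760) = 3.1667. LR = 0.92/0.15 = 6.1333.
Prior odds = 3.1667/6.1333 = 0.5163, so P(A) = 0.5163/(1+0.5163) ≈ 0.34.

P(A) = 0.34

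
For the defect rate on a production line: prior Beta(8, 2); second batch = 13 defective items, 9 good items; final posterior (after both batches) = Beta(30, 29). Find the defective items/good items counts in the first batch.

9 defective items and 18 good items

Because Beta–binomial updating is additive in the counts, the combined data contributed (α_post−α_prior, β_post−β_prior) successes and failures.
Total across both batches: 30−8=22 defective items, 29−2=27 good items.
Subtract the second batch: 22−13=9 defective items and 27−9=18 good items.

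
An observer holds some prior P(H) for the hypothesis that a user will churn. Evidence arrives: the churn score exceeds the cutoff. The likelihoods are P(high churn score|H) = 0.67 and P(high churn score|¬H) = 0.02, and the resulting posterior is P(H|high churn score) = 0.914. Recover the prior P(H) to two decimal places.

Bayes' rule in odds form gives O(H|E) = O(H)·[P(E|H)/P(E|¬H)], hence O(H) = O(H|E)/LR.
Posterior odds = 0.914/(1−0.914) = 10.6279. LR = 0.67/0.02 = 33.5000.
Prior odds = 10.6279/33.5000 = 0.3173, so P(H) = 0.3173/(1+0.3173) ≈ 0.24.

P(H) = 0.24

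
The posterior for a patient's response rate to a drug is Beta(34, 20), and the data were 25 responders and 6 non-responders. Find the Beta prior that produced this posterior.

Under Beta–binomial conjugacy the posterior parameters are (α+s, β+f).
So α = 34 − 25 = 9 and β = 20 − 6 = 14.

Beta(9, 14)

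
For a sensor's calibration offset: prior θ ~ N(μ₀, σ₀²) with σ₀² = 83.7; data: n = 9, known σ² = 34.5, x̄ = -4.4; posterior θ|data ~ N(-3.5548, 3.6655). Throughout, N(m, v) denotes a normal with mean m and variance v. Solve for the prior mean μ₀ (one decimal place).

μ₀ = 14.9

The posterior mean is a precision-weighted average: μ_n = (τ₀μ₀ + τ_data·x̄)/(τ₀+τ_data), with τ₀=1/σ₀² and τ_data=n/σ².
Here τ₀ = 1/83.7 = 0.011947 and τ_data = 9/34.5 = 0.260870, so τ_n = 0.272817.
Rearranging for μ₀: μ₀ = (μ_n·τ_n − τ_data·x̄)/τ₀ = (-3.5548·0.272817 − 0.260870·-4.4) / 0.011947 = 0.178018/0.011947 ≈ 14.9.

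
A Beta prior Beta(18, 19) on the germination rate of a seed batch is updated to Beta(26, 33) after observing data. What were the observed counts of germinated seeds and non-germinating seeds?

8 germinated seeds and 14 non-germinating seeds

A Beta(a, b) prior with s successes and f failures in binomial data gives a Beta(a+s, b+f) posterior.
So s = 26 − 18 = 8 and f = 33 − 19 = 14.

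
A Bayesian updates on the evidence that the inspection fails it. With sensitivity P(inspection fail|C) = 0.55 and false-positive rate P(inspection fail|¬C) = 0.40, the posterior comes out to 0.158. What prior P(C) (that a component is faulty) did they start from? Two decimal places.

P(C) = 0.12

In odds form, posterior odds = prior odds × likelihood ratio, so prior odds = posterior odds ÷ LR.
Posterior odds = 0.158/(1−0.158) = 0.1876. LR = 0.55/0.40 = 1.3750.
Prior odds = 0.1876/1.3750 = 0.1364, so P(C) = 0.1364/(1+0.1364) ≈ 0.12.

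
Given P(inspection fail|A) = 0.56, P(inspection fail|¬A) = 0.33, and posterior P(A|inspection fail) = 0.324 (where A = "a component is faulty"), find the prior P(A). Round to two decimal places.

In odds form, posterior odds = prior odds × likelihood ratio, so prior odds = posterior odds ÷ LR.
Posterior odds = 0.324/(1−0.324) = 0.4793. LR = 0.56/0.33 = 1.6970.
Prior odds = 0.4793/1.6970 = 0.2824, so P(A) = 0.2824/(1+0.2824) ≈ 0.22.

P(A) = 0.22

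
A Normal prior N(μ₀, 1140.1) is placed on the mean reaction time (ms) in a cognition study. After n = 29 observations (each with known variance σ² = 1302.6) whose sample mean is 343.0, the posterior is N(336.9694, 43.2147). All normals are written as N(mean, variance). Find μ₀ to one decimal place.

μ₀ = 183.9

The posterior mean is a precision-weighted average: μ_n = (τ₀μ₀ + τ_data·x̄)/(τ₀+τ_data), with τ₀=1/σ₀² and τ_data=n/σ².
Here τ₀ = 1/1140.1 = 0.000877 and τ_data = 29/1302.6 = 0.022263, so τ_n = 0.023140.
Rearranging for μ₀: μ₀ = (μ_n·τ_n − τ_data·x̄)/τ₀ = (336.9694·0.023140 − 0.022263·343.0) / 0.000877 = 0.161263/0.000877 ≈ 183.9.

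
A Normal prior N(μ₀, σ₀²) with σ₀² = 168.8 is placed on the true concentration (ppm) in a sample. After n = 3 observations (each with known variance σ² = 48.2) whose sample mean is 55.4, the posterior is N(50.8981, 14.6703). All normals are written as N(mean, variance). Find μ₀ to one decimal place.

The posterior mean is a precision-weighted average: μ_n = (τ₀μ₀ + τ_data·x̄)/(τ₀+τ_data), with τ₀=1/σ₀² and τ_data=n/σ².
Here τ₀ = 1/168.8 = 0.005924 and τ_data = 3/48.2 = 0.062241, so τ_n = 0.068165.
Rearranging for μ₀: μ₀ = (μ_n·τ_n − τ_data·x̄)/τ₀ = (50.8981·0.068165 − 0.062241·55.4) / 0.005924 = 0.021318/0.005924 ≈ 3.6.

μ₀ = 3.6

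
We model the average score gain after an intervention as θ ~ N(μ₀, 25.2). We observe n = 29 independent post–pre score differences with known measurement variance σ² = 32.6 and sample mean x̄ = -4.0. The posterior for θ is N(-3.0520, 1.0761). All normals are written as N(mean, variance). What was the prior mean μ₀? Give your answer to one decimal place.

μ₀ = 18.2

With known observation variance, the Normal–Normal posterior has precision τ_n = τ₀ + n/σ² and mean μ_n = (τ₀μ₀ + (n/σ²)x̄)/τ_n.
Here τ₀ = 1/25.2 = 0.039683 and τ_data = 29/32.6 = 0.889571, so τ_n = 0.929254.
Rearranging for μ₀: μ₀ = (μ_n·τ_n − τ_data·x̄)/τ₀ = (-3.0520·0.929254 − 0.889571·-4.0) / 0.039683 = 0.722201/0.039683 ≈ 18.2.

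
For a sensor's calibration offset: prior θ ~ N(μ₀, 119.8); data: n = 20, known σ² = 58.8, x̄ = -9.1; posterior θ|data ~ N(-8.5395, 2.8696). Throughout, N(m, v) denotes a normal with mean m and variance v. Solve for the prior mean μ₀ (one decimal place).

The posterior mean is a precision-weighted average: μ_n = (τ₀μ₀ + τ_data·x̄)/(τ₀+τ_data), with τ₀=1/σ₀² and τ_data=n/σ².
Here τ₀ = 1/119.8 = 0.008347 and τ_data = 20/58.8 = 0.340136, so τ_n = 0.348483.
Rearranging for μ₀: μ₀ = (μ_n·τ_n − τ_data·x̄)/τ₀ = (-8.5395·0.348483 − 0.340136·-9.1) / 0.008347 = 0.119367/0.008347 ≈ 14.3.

μ₀ = 14.3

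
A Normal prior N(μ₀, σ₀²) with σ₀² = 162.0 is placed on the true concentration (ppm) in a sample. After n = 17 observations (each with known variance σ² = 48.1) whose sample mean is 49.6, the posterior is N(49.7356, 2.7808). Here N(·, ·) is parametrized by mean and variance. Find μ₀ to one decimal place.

μ₀ = 57.5

With known observation variance, the Normal–Normal posterior has precision τ_n = τ₀ + n/σ² and mean μ_n = (τ₀μ₀ + (n/σ²)x̄)/τ_n.
Here τ₀ = 1/162.0 = 0.006173 and τ_data = 17/48.1 = 0.353430, so τ_n = 0.359603.
Rearranging for μ₀: μ₀ = (μ_n·τ_n − τ_data·x̄)/τ₀ = (49.7356·0.359603 − 0.353430·49.6) / 0.006173 = 0.354943/0.006173 ≈ 57.5.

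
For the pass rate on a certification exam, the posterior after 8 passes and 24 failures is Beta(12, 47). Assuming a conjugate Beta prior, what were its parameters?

Beta(4, 23)

A Beta(a, b) prior with s successes and f failures in binomial data gives a Beta(a+s, b+f) posterior.
Subtract the data counts: 12−8=4, 47−24=23.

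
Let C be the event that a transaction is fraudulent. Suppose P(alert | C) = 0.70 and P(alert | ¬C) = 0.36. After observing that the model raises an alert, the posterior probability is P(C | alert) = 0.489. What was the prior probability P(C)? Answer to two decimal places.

P(C) = 0.33

In odds form, posterior odds = prior odds × likelihood ratio, so prior odds = posterior odds ÷ LR.
Posterior odds = 0.489/(1−0.489) = 0.9569. LR = 0.70/0.36 = 1.9444.
Prior odds = 0.9569/1.9444 = 0.4921, so P(C) = 0.4921/(1+0.4921) ≈ 0.33.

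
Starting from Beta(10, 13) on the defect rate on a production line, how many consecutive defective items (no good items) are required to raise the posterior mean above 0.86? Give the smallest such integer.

k = 70

After k defective items and 0 good items the posterior is Beta(10+k, 13), with mean (10+k)/(10+13+k).
Set (10+k)/(23+k) > 0.86 and solve: k > (0.86·23 − 10)/(1 − 0.86) = 69.857.
The smallest integer exceeding 69.857 is 70.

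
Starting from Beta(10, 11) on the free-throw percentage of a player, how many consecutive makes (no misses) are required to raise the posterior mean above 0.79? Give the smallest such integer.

k = 32

After k makes and 0 misses the posterior is Beta(10+k, 11), with mean (10+k)/(10+11+k).
Set (10+k)/(21+k) > 0.79 and solve: k > (0.79·21 − 10)/(1 − 0.79) = 31.381.
The smallest integer exceeding 31.381 is 32.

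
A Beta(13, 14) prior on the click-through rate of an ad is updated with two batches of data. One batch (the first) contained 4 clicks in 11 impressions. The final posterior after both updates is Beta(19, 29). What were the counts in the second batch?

2 clicks and 8 non-clicks

Because Beta–binomial updating is additive in the counts, the combined data contributed (α_post−α_prior, β_post−β_prior) successes and failures.
Total across both batches: 19−13=6 clicks, 29−14=15 non-clicks.
Subtract the first batch: 6−4=2 clicks and 15−7=8 non-clicks.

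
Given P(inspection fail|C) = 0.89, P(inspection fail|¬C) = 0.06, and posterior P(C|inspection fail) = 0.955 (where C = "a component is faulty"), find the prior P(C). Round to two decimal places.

P(C) = 0.59

In odds form, posterior odds = prior odds × likelihood ratio, so prior odds = posterior odds ÷ LR.
Posterior odds = 0.955/(1−0.955) = 21.2222. LR = 0.89/0.06 = 14.8333.
Prior odds = 21.2222/14.8333 = 1.4307, so P(C) = 1.4307/(1+1.4307) ≈ 0.59.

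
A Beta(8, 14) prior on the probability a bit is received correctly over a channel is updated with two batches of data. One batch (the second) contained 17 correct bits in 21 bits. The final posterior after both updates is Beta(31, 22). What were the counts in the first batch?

6 correct bits and 4 errors

Because Beta–binomial updating is additive in the counts, the combined data contributed (α_post−α_prior, β_post−β_prior) successes and failures.
Total across both batches: 31−8=23 correct bits, 22−14=8 errors.
Subtract the second batch: 23−17=6 correct bits and 8−4=4 errors.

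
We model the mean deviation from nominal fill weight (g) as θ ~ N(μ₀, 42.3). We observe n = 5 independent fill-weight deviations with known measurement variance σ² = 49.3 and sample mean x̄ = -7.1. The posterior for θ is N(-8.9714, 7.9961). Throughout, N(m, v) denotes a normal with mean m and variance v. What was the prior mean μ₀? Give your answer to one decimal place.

The posterior mean is a precision-weighted average: μ_n = (τ₀μ₀ + τ_data·x̄)/(τ₀+τ_data), with τ₀=1/σ₀² and τ_data=n/σ².
Here τ₀ = 1/42.3 = 0.023641 and τ_data = 5/49.3 = 0.101420, so τ_n = 0.125061.
Rearranging for μ₀: μ₀ = (μ_n·τ_n − τ_data·x̄)/τ₀ = (-8.9714·0.125061 − 0.101420·-7.1) / 0.023641 = -0.401890/0.023641 ≈ -17.0.

μ₀ = -17.0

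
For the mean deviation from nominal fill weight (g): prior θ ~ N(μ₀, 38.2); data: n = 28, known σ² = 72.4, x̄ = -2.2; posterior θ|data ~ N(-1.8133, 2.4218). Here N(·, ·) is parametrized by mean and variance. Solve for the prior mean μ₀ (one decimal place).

μ₀ = 3.9

With known observation variance, the Normal–Normal posterior has precision τ_n = τ₀ + n/σ² and mean μ_n = (τ₀μ₀ + (n/σ²)x̄)/τ_n.
Here τ₀ = 1/38.2 = 0.026178 and τ_data = 28/72.4 = 0.386740, so τ_n = 0.412918.
Rearranging for μ₀: μ₀ = (μ_n·τ_n − τ_data·x̄)/τ₀ = (-1.8133·0.412918 − 0.386740·-2.2) / 0.026178 = 0.102084/0.026178 ≈ 3.9.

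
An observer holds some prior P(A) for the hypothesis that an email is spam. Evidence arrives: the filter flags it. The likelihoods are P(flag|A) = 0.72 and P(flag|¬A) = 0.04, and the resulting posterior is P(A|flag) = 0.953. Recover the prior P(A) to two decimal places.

P(A) = 0.53

Bayes' rule in odds form gives O(A|E) = O(A)·[P(E|A)/P(E|¬A)], hence O(A) = O(A|E)/LR.
Posterior odds = 0.953/(1−0.953) = 20.2766. LR = 0.72/0.04 = 18.0000.
Prior odds = 20.2766/18.0000 = 1.1265, so P(A) = 1.1265/(1+1.1265) ≈ 0.53.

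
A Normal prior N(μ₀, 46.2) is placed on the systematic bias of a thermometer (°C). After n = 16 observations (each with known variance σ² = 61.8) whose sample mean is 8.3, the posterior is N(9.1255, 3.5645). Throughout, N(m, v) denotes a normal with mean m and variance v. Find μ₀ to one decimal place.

μ₀ = 19.0

The posterior mean is a precision-weighted average: μ_n = (τ₀μ₀ + τ_data·x̄)/(τ₀+τ_data), with τ₀=1/σ₀² and τ_data=n/σ².
Here τ₀ = 1/46.2 = 0.021645 and τ_data = 16/61.8 = 0.258900, so τ_n = 0.280545.
Rearranging for μ₀: μ₀ = (μ_n·τ_n − τ_data·x̄)/τ₀ = (9.1255·0.280545 − 0.258900·8.3) / 0.021645 = 0.411243/0.021645 ≈ 19.0.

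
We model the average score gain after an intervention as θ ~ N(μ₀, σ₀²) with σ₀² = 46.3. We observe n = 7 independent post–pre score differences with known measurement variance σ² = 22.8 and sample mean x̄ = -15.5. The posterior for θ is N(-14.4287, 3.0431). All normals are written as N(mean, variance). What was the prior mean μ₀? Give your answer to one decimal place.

With known observation variance, the Normal–Normal posterior has precision τ_n = τ₀ + n/σ² and mean μ_n = (τ₀μ₀ + (n/σ²)x̄)/τ_n.
Here τ₀ = 1/46.3 = 0.021598 and τ_data = 7/22.8 = 0.307018, so τ_n = 0.328616.
Rearranging for μ₀: μ₀ = (μ_n·τ_n − τ_data·x̄)/τ₀ = (-14.4287·0.328616 − 0.307018·-15.5) / 0.021598 = 0.017277/0.021598 ≈ 0.8.

μ₀ = 0.8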